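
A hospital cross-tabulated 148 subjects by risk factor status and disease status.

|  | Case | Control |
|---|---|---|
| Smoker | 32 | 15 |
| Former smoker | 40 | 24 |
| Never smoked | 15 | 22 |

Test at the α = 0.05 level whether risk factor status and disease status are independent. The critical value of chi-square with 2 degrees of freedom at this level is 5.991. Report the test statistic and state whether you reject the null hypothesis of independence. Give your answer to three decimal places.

7.126; reject H₀

Row totals: 47, 64, 37. Column totals: 87, 61. Grand total N = 148.
Expected counts (row total × column total / N):
  Smoker, Case: 47×87/148 = 27.6284
  Smoker, Control: 47×61/148 = 19.3716
  Former smoker, Case: 64×87/148 = 37.6216
  Former smoker, Control: 64×61/148 = 26.3784
  Never smoked, Case: 37×87/148 = 21.7500
  Never smoked, Control: 37×61/148 = 15.2500
Contributions (O − E)²/E:
  (32 − 27.6284)²/27.6284 = 0.6917
  (15 − 19.3716)²/19.3716 = 0.9865
  (40 − 37.6216)²/37.6216 = 0.1504
  (24 − 26.3784)²/26.3784 = 0.2144
  (15 − 21.7500)²/21.7500 = 2.0948
  (22 − 15.2500)²/15.2500 = 2.9877
χ² = 0.6917 + 0.9865 + 0.1504 + 0.2144 + 2.0948 + 2.9877 = 7.126
df = (3−1)(2−1) = 2. Since 7.126 > 5.991, reject the null hypothesis of independence at α = 0.05.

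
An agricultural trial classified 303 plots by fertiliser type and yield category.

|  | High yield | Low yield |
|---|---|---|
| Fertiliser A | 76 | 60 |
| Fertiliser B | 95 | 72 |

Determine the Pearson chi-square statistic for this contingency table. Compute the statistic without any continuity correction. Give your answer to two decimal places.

Row totals: 136, 167. Column totals: 171, 132. Grand total N = 303.
Expected counts (row total × column total / N):
  Fertiliser A, High yield: 136×171/303 = 76.752
  Fertiliser A, Low yield: 136×132/303 = 59.248
  Fertiliser B, High yield: 167×171/303 = 94.248
  Fertiliser B, Low yield: 167×132/303 = 72.752
Contributions (O − E)²/E:
  (76 − 76.752)²/76.752 = 0.0074
  (60 − 59.248)²/59.248 = 0.0095
  (95 − 94.248)²/94.248 = 0.0060
  (72 − 72.752)²/72.752 = 0.0078
χ² = 0.0074 + 0.0095 + 0.0060 + 0.0078 = 0.03

0.03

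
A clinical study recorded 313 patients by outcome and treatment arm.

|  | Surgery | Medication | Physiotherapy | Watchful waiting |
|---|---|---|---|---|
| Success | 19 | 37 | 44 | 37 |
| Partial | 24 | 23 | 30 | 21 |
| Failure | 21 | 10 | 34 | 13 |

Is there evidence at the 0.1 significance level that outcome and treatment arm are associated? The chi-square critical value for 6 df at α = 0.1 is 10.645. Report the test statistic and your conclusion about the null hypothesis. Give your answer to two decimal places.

14.80; reject H₀

Row totals: 137, 98, 78. Column totals: 64, 70, 108, 71. Grand total N = 313.
Expected counts (row total × column total / N):
  Success, Surgery: 137×64/313 = 28.013
  Success, Medication: 137×70/313 = 30.639
  Success, Physiotherapy: 137×108/313 = 47.272
  Success, Watchful waiting: 137×71/313 = 31.077
  Partial, Surgery: 98×64/313 = 20.038
  Partial, Medication: 98×70/313 = 21.917
  Partial, Physiotherapy: 98×108/313 = 33.815
  Partial, Watchful waiting: 98×71/313 = 22.230
  Failure, Surgery: 78×64/313 = 15.949
  Failure, Medication: 78×70/313 = 17.444
  Failure, Physiotherapy: 78×108/313 = 26.914
  Failure, Watchful waiting: 78×71/313 = 17.693
Contributions (O − E)²/E:
  (19 − 28.013)²/28.013 = 2.8999
  (37 − 30.639)²/30.639 = 1.3206
  (44 − 47.272)²/47.272 = 0.2265
  (37 − 31.077)²/31.077 = 1.1289
  (24 − 20.038)²/20.038 = 0.7834
  (23 − 21.917)²/21.917 = 0.0535
  (30 − 33.815)²/33.815 = 0.4304
  (21 − 22.230)²/22.230 = 0.0681
  (21 − 15.949)²/15.949 = 1.5996
  (10 − 17.444)²/17.444 = 3.1766
  (34 − 26.914)²/26.914 = 1.8656
  (13 − 17.693)²/17.693 = 1.2448
χ² = 2.8999 + 1.3206 + 0.2265 + 1.1289 + 0.7834 + 0.0535 + 0.4304 + 0.0681 + 1.5996 + 3.1766 + 1.8656 + 1.2448 = 14.80
df = (3−1)(4−1) = 6. Since 14.80 > 10.645, reject the null hypothesis of independence at α = 0.1.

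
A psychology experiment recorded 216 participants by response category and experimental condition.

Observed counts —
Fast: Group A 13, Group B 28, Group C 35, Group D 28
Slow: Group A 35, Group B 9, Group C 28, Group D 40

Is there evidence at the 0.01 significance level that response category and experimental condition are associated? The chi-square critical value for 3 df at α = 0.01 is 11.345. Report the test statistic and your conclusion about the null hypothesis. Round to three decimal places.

22.470; reject H₀

Row totals: 104, 112. Column totals: 48, 37, 63, 68. Grand total N = 216.
Expected counts (row total × column total / N):
  Fast, Group A: 104×48/216 = 23.1111
  Fast, Group B: 104×37/216 = 17.8148
  Fast, Group C: 104×63/216 = 30.3333
  Fast, Group D: 104×68/216 = 32.7407
  Slow, Group A: 112×48/216 = 24.8889
  Slow, Group B: 112×37/216 = 19.1852
  Slow, Group C: 112×63/216 = 32.6667
  Slow, Group D: 112×68/216 = 35.2593
Contributions (O − E)²/E:
  (13 − 23.1111)²/23.1111 = 4.4236
  (28 − 17.8148)²/17.8148 = 5.8232
  (35 − 30.3333)²/30.3333 = 0.7180
  (28 − 32.7407)²/32.7407 = 0.6864
  (35 − 24.8889)²/24.8889 = 4.1076
  (9 − 19.1852)²/19.1852 = 5.4072
  (28 − 32.6667)²/32.6667 = 0.6667
  (40 − 35.2593)²/35.2593 = 0.6374
χ² = 4.4236 + 5.8232 + 0.7180 + 0.6864 + 4.1076 + 5.4072 + 0.6667 + 0.6374 = 22.470
df = (2−1)(4−1) = 3. Since 22.470 > 11.345, reject the null hypothesis of independence at α = 0.01.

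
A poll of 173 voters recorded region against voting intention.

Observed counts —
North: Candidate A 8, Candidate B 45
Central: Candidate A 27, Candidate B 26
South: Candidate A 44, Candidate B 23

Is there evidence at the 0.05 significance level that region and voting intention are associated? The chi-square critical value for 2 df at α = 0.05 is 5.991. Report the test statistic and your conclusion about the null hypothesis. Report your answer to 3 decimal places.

Row totals: 53, 53, 67. Column totals: 79, 94. Grand total N = 173.
Expected counts (row total × column total / N):
  North, Candidate A: 53×79/173 = 24.2023
  North, Candidate B: 53×94/173 = 28.7977
  Central, Candidate A: 53×79/173 = 24.2023
  Central, Candidate B: 53×94/173 = 28.7977
  South, Candidate A: 67×79/173 = 30.5954
  South, Candidate B: 67×94/173 = 36.4046
Contributions (O − E)²/E:
  (8 − 24.2023)²/24.2023 = 10.8467
  (45 − 28.7977)²/28.7977 = 9.1158
  (27 − 24.2023)²/24.2023 = 0.3234
  (26 − 28.7977)²/28.7977 = 0.2718
  (44 − 30.5954)²/30.5954 = 5.8729
  (23 − 36.4046)²/36.4046 = 4.9357
χ² = 10.8467 + 9.1158 + 0.3234 + 0.2718 + 5.8729 + 4.9357 = 31.366
df = (3−1)(2−1) = 2. Since 31.366 > 5.991, reject the null hypothesis of independence at α = 0.05.

31.366; reject H₀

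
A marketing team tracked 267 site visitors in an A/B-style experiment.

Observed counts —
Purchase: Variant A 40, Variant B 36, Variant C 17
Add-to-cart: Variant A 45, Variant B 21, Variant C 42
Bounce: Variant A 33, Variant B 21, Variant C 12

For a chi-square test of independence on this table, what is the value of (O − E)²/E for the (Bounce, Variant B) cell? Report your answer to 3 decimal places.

Row total (Bounce) = 66; column total (Variant B) = 78; N = 267.
Expected count E = 66 × 78 / 267 = 19.2809.
Contribution = (O − E)²/E = (21 − 19.2809)² / 19.2809 = 0.153.

0.153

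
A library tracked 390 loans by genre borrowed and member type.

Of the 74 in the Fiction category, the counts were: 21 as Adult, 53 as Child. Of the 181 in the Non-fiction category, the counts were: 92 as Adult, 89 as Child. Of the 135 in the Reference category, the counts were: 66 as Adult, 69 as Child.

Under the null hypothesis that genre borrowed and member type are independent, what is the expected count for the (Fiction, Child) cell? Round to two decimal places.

Row total (Fiction) = 74; column total (Child) = 211; grand total N = 390.
Expected count = (row total × column total) / N = 74 × 211 / 390 = 40.04.

40.04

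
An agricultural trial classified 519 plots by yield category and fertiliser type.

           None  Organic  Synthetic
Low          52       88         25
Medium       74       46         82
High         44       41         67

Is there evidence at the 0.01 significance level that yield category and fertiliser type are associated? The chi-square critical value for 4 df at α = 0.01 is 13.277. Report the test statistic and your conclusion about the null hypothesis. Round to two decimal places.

Row totals: 165, 202, 152. Column totals: 170, 175, 174. Grand total N = 519.
Expected counts (row total × column total / N):
  Low, None: 165×170/519 = 54.046
  Low, Organic: 165×175/519 = 55.636
  Low, Synthetic: 165×174/519 = 55.318
  Medium, None: 202×170/519 = 66.166
  Medium, Organic: 202×175/519 = 68.112
  Medium, Synthetic: 202×174/519 = 67.723
  High, None: 152×170/519 = 49.788
  High, Organic: 152×175/519 = 51.252
  High, Synthetic: 152×174/519 = 50.960
Contributions (O − E)²/E:
  (52 − 54.046)²/54.046 = 0.0775
  (88 − 55.636)²/55.636 = 18.8265
  (25 − 55.318)²/55.318 = 16.6163
  (74 − 66.166)²/66.166 = 0.9275
  (46 − 68.112)²/68.112 = 7.1785
  (82 − 67.723)²/67.723 = 3.0098
  (44 − 49.788)²/49.788 = 0.6729
  (41 − 51.252)²/51.252 = 2.0507
  (67 − 50.960)²/50.960 = 5.0487
χ² = 0.0775 + 18.8265 + 16.6163 + 0.9275 + 7.1785 + 3.0098 + 0.6729 + 2.0507 + 5.0487 = 54.41
df = (3−1)(3−1) = 4. Since 54.41 > 13.277, reject the null hypothesis of independence at α = 0.01.

54.41; reject H₀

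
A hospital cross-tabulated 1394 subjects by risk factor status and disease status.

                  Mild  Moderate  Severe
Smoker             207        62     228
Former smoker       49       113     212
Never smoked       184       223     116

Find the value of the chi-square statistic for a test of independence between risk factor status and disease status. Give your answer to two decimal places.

212.32

Row totals: 497, 374, 523. Column totals: 440, 398, 556. Grand total N = 1394.
Expected counts (row total × column total / N):
  Smoker, Mild: 497×440/1394 = 156.8723
  Smoker, Moderate: 497×398/1394 = 141.8981
  Smoker, Severe: 497×556/1394 = 198.2296
  Former smoker, Mild: 374×440/1394 = 118.0488
  Former smoker, Moderate: 374×398/1394 = 106.7805
  Former smoker, Severe: 374×556/1394 = 149.1707
  Never smoked, Mild: 523×440/1394 = 165.0789
  Never smoked, Moderate: 523×398/1394 = 149.3214
  Never smoked, Severe: 523×556/1394 = 208.5997
Contributions (O − E)²/E:
  (207 − 156.8723)²/156.8723 = 16.0180
  (62 − 141.8981)²/141.8981 = 44.9880
  (228 − 198.2296)²/198.2296 = 4.4710
  (49 − 118.0488)²/118.0488 = 40.3878
  (113 − 106.7805)²/106.7805 = 0.3623
  (212 − 149.1707)²/149.1707 = 26.4631
  (184 − 165.0789)²/165.0789 = 2.1687
  (223 − 149.3214)²/149.3214 = 36.3547
  (116 − 208.5997)²/208.5997 = 41.1060
χ² = 16.0180 + 44.9880 + 4.4710 + 40.3878 + 0.3623 + 26.4631 + 2.1687 + 36.3547 + 41.1060 = 212.32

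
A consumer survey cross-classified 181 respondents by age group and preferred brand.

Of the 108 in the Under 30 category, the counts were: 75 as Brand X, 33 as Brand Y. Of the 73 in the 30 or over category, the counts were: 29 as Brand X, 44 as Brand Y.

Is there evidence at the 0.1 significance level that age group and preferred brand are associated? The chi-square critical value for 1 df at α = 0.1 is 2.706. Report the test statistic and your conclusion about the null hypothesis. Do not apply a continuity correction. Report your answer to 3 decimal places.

15.738; reject H₀

Row totals: 108, 73. Column totals: 104, 77. Grand total N = 181.
Expected counts (row total × column total / N):
  Under 30, Brand X: 108×104/181 = 62.0552
  Under 30, Brand Y: 108×77/181 = 45.9448
  30 or over, Brand X: 73×104/181 = 41.9448
  30 or over, Brand Y: 73×77/181 = 31.0552
Contributions (O − E)²/E:
  (75 − 62.0552)²/62.0552 = 2.7003
  (33 − 45.9448)²/45.9448 = 3.6472
  (29 − 41.9448)²/41.9448 = 3.9950
  (44 − 31.0552)²/31.0552 = 5.3958
χ² = 2.7003 + 3.6472 + 3.9950 + 5.3958 = 15.738
df = (2−1)(2−1) = 1. Since 15.738 > 2.706, reject the null hypothesis of independence at α = 0.1.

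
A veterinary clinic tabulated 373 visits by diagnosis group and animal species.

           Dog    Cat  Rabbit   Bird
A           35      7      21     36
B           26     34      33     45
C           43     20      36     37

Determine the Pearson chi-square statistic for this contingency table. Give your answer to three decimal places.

Row totals: 99, 138, 136. Column totals: 104, 61, 90, 118. Grand total N = 373.
Expected counts (row total × column total / N):
  A, Dog: 99×104/373 = 27.60322
  A, Cat: 99×61/373 = 16.19035
  A, Rabbit: 99×90/373 = 23.88740
  A, Bird: 99×118/373 = 31.31903
  B, Dog: 138×104/373 = 38.47721
  B, Cat: 138×61/373 = 22.56836
  B, Rabbit: 138×90/373 = 33.29759
  B, Bird: 138×118/373 = 43.65684
  C, Dog: 136×104/373 = 37.91957
  C, Cat: 136×61/373 = 22.24129
  C, Rabbit: 136×90/373 = 32.81501
  C, Bird: 136×118/373 = 43.02413
Contributions (O − E)²/E:
  (35 − 27.60322)²/27.60322 = 1.9821
  (7 − 16.19035)²/16.19035 = 5.2168
  (21 − 23.88740)²/23.88740 = 0.3490
  (36 − 31.31903)²/31.31903 = 0.6996
  (26 − 38.47721)²/38.47721 = 4.0461
  (34 − 22.56836)²/22.56836 = 5.7905
  (33 − 33.29759)²/33.29759 = 0.0027
  (45 − 43.65684)²/43.65684 = 0.0413
  (43 − 37.91957)²/37.91957 = 0.6807
  (20 − 22.24129)²/22.24129 = 0.2259
  (36 − 32.81501)²/32.81501 = 0.3091
  (37 − 43.02413)²/43.02413 = 0.8435
χ² = 1.9821 + 5.2168 + 0.3490 + 0.6996 + 4.0461 + 5.7905 + 0.0027 + 0.0413 + 0.6807 + 0.2259 + 0.3091 + 0.8435 = 20.187

20.187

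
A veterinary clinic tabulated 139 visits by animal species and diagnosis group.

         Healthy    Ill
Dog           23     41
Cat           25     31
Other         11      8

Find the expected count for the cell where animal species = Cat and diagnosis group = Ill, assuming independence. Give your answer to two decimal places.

Row total (Cat) = 56; column total (Ill) = 80; grand total N = 139.
Expected count = (row total × column total) / N = 56 × 80 / 139 = 32.23.

32.23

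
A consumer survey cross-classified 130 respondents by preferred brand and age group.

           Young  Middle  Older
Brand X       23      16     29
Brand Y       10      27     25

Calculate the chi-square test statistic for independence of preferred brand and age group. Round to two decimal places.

7.97

Row totals: 68, 62. Column totals: 33, 43, 54. Grand total N = 130.
Expected counts (row total × column total / N):
  Brand X, Young: 68×33/130 = 17.262
  Brand X, Middle: 68×43/130 = 22.492
  Brand X, Older: 68×54/130 = 28.246
  Brand Y, Young: 62×33/130 = 15.738
  Brand Y, Middle: 62×43/130 = 20.508
  Brand Y, Older: 62×54/130 = 25.754
Contributions (O − E)²/E:
  (23 − 17.262)²/17.262 = 1.9073
  (16 − 22.492)²/22.492 = 1.8738
  (29 − 28.246)²/28.246 = 0.0201
  (10 − 15.738)²/15.738 = 2.0920
  (27 − 20.508)²/20.508 = 2.0551
  (25 − 25.754)²/25.754 = 0.0221
χ² = 1.9073 + 1.8738 + 0.0201 + 2.0920 + 2.0551 + 0.0221 = 7.97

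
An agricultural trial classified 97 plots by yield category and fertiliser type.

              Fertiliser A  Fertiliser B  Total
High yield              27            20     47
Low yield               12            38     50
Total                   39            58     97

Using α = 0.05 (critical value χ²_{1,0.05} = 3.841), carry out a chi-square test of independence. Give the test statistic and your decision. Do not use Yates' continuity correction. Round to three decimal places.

11.273; reject H₀

Grand total N = 97.
Expected counts (row total × column total / N):
  High yield, Fertiliser A: 47×39/97 = 18.89691
  High yield, Fertiliser B: 47×58/97 = 28.10309
  Low yield, Fertiliser A: 50×39/97 = 20.10309
  Low yield, Fertiliser B: 50×58/97 = 29.89691
Contributions (O − E)²/E:
  (27 − 18.89691)²/18.89691 = 3.4746
  (20 − 28.10309)²/28.10309 = 2.3364
  (12 − 20.10309)²/20.10309 = 3.2662
  (38 − 29.89691)²/29.89691 = 2.1962
χ² = 3.4746 + 2.3364 + 3.2662 + 2.1962 = 11.273
df = (2−1)(2−1) = 1. Since 11.273 > 3.841, reject the null hypothesis of independence at α = 0.05.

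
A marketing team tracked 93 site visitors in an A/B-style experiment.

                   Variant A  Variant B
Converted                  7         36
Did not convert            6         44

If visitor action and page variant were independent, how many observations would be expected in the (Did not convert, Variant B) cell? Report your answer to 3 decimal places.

Row total (Did not convert) = 50; column total (Variant B) = 80; grand total N = 93.
Expected count = (row total × column total) / N = 50 × 80 / 93 = 43.011.

43.011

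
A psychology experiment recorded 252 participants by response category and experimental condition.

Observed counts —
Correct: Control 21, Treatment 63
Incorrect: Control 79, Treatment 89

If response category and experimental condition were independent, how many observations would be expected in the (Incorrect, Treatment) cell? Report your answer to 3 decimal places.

101.333

Row total (Incorrect) = 168; column total (Treatment) = 152; grand total N = 252.
Expected count = (row total × column total) / N = 168 × 152 / 252 = 101.333.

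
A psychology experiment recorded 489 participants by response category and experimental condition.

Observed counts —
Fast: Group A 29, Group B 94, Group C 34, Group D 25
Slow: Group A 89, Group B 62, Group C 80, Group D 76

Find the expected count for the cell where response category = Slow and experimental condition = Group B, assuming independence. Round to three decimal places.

97.939

Row total (Slow) = 307; column total (Group B) = 156; grand total N = 489.
Expected count = (row total × column total) / N = 307 × 156 / 489 = 97.939.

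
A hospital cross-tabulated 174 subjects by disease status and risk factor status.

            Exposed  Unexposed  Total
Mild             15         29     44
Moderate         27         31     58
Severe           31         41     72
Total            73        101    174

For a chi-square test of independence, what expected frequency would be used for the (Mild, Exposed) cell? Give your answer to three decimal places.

Row total (Mild) = 44; column total (Exposed) = 73; grand total N = 174.
Expected count = (row total × column total) / N = 44 × 73 / 174 = 18.460.

18.460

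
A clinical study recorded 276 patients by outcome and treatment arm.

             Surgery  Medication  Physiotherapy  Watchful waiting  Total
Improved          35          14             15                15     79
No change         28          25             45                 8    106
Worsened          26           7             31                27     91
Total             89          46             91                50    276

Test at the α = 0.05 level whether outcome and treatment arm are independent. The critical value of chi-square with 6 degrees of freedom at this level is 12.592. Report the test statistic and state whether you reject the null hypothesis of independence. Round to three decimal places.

Grand total N = 276.
Expected counts (row total × column total / N):
  Improved, Surgery: 79×89/276 = 25.4746
  Improved, Medication: 79×46/276 = 13.1667
  Improved, Physiotherapy: 79×91/276 = 26.0471
  Improved, Watchful waiting: 79×50/276 = 14.3116
  No change, Surgery: 106×89/276 = 34.1812
  No change, Medication: 106×46/276 = 17.6667
  No change, Physiotherapy: 106×91/276 = 34.9493
  No change, Watchful waiting: 106×50/276 = 19.2029
  Worsened, Surgery: 91×89/276 = 29.3442
  Worsened, Medication: 91×46/276 = 15.1667
  Worsened, Physiotherapy: 91×91/276 = 30.0036
  Worsened, Watchful waiting: 91×50/276 = 16.4855
Contributions (O − E)²/E:
  (35 − 25.4746)²/25.4746 = 3.5617
  (14 − 13.1667)²/13.1667 = 0.0527
  (15 − 26.0471)²/26.0471 = 4.6853
  (15 − 14.3116)²/14.3116 = 0.0331
  (28 − 34.1812)²/34.1812 = 1.1178
  (25 − 17.6667)²/17.6667 = 3.0440
  (45 − 34.9493)²/34.9493 = 2.8904
  (8 − 19.2029)²/19.2029 = 6.5357
  (26 − 29.3442)²/29.3442 = 0.3811
  (7 − 15.1667)²/15.1667 = 4.3975
  (31 − 30.0036)²/30.0036 = 0.0331
  (27 − 16.4855)²/16.4855 = 6.7062
χ² = 3.5617 + 0.0527 + 4.6853 + 0.0331 + 1.1178 + 3.0440 + 2.8904 + 6.5357 + 0.3811 + 4.3975 + 0.0331 + 6.7062 = 33.439
df = (3−1)(4−1) = 6. Since 33.439 > 12.592, reject the null hypothesis of independence at α = 0.05.

33.439; reject H₀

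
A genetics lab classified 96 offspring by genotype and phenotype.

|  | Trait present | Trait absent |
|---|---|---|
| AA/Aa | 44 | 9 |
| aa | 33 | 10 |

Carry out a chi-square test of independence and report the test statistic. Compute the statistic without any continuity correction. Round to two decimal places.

0.59

Row totals: 53, 43. Column totals: 77, 19. Grand total N = 96.
Expected counts (row total × column total / N):
  AA/Aa, Trait present: 53×77/96 = 42.510
  AA/Aa, Trait absent: 53×19/96 = 10.490
  aa, Trait present: 43×77/96 = 34.490
  aa, Trait absent: 43×19/96 = 8.510
Contributions (O − E)²/E:
  (44 − 42.510)²/42.510 = 0.0522
  (9 − 10.490)²/10.490 = 0.2116
  (33 − 34.490)²/34.490 = 0.0644
  (10 − 8.510)²/8.510 = 0.2609
χ² = 0.0522 + 0.2116 + 0.0644 + 0.2609 = 0.59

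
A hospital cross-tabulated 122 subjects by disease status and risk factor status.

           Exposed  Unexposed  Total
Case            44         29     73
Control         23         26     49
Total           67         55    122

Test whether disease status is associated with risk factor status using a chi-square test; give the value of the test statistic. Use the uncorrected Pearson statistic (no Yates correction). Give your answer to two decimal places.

2.11

Grand total N = 122.
Expected counts (row total × column total / N):
  Case, Exposed: 73×67/122 = 40.090
  Case, Unexposed: 73×55/122 = 32.910
  Control, Exposed: 49×67/122 = 26.910
  Control, Unexposed: 49×55/122 = 22.090
Contributions (O − E)²/E:
  (44 − 40.090)²/40.090 = 0.3813
  (29 − 32.910)²/32.910 = 0.4645
  (23 − 26.910)²/26.910 = 0.5681
  (26 − 22.090)²/22.090 = 0.6921
χ² = 0.3813 + 0.4645 + 0.5681 + 0.6921 = 2.11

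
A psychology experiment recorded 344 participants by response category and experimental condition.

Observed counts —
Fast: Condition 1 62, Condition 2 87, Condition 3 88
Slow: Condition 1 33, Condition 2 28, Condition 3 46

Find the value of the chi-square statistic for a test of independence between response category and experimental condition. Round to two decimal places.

Row totals: 237, 107. Column totals: 95, 115, 134. Grand total N = 344.
Expected counts (row total × column total / N):
  Fast, Condition 1: 237×95/344 = 65.451
  Fast, Condition 2: 237×115/344 = 79.230
  Fast, Condition 3: 237×134/344 = 92.320
  Slow, Condition 1: 107×95/344 = 29.549
  Slow, Condition 2: 107×115/344 = 35.770
  Slow, Condition 3: 107×134/344 = 41.680
Contributions (O − E)²/E:
  (62 − 65.451)²/65.451 = 0.1820
  (87 − 79.230)²/79.230 = 0.7620
  (88 − 92.320)²/92.320 = 0.2021
  (33 − 29.549)²/29.549 = 0.4030
  (28 − 35.770)²/35.770 = 1.6878
  (46 − 41.680)²/41.680 = 0.4478
χ² = 0.1820 + 0.7620 + 0.2021 + 0.4030 + 1.6878 + 0.4478 = 3.68

3.68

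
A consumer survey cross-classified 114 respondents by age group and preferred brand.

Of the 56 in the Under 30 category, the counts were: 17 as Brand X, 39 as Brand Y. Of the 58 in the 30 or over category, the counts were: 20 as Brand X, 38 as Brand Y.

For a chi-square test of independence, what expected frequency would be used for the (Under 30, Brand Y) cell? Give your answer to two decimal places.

37.82

Row total (Under 30) = 56; column total (Brand Y) = 77; grand total N = 114.
Expected count = (row total × column total) / N = 56 × 77 / 114 = 37.82.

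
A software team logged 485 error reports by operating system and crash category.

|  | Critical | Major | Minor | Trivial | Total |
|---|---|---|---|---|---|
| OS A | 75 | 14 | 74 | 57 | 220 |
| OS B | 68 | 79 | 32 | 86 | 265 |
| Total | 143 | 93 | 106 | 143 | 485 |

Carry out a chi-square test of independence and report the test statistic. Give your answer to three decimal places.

Grand total N = 485.
Expected counts (row total × column total / N):
  OS A, Critical: 220×143/485 = 64.8660
  OS A, Major: 220×93/485 = 42.1856
  OS A, Minor: 220×106/485 = 48.0825
  OS A, Trivial: 220×143/485 = 64.8660
  OS B, Critical: 265×143/485 = 78.1340
  OS B, Major: 265×93/485 = 50.8144
  OS B, Minor: 265×106/485 = 57.9175
  OS B, Trivial: 265×143/485 = 78.1340
Contributions (O − E)²/E:
  (75 − 64.8660)²/64.8660 = 1.5832
  (14 − 42.1856)²/42.1856 = 18.8317
  (74 − 48.0825)²/48.0825 = 13.9701
  (57 − 64.8660)²/64.8660 = 0.9539
  (68 − 78.1340)²/78.1340 = 1.3144
  (79 − 50.8144)²/50.8144 = 15.6339
  (32 − 57.9175)²/57.9175 = 11.5978
  (86 − 78.1340)²/78.1340 = 0.7919
χ² = 1.5832 + 18.8317 + 13.9701 + 0.9539 + 1.3144 + 15.6339 + 11.5978 + 0.7919 = 64.677

64.677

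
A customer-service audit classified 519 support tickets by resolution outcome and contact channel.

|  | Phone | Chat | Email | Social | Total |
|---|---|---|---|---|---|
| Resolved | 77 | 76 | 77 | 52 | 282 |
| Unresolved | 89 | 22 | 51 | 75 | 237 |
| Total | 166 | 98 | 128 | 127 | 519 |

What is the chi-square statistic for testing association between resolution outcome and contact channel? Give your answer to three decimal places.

Grand total N = 519.
Expected counts (row total × column total / N):
  Resolved, Phone: 282×166/519 = 90.1965
  Resolved, Chat: 282×98/519 = 53.2486
  Resolved, Email: 282×128/519 = 69.5491
  Resolved, Social: 282×127/519 = 69.0058
  Unresolved, Phone: 237×166/519 = 75.8035
  Unresolved, Chat: 237×98/519 = 44.7514
  Unresolved, Email: 237×128/519 = 58.4509
  Unresolved, Social: 237×127/519 = 57.9942
Contributions (O − E)²/E:
  (77 − 90.1965)²/90.1965 = 1.9308
  (76 − 53.2486)²/53.2486 = 9.7209
  (77 − 69.5491)²/69.5491 = 0.7982
  (52 − 69.0058)²/69.0058 = 4.1909
  (89 − 75.8035)²/75.8035 = 2.2974
  (22 − 44.7514)²/44.7514 = 11.5667
  (51 − 58.4509)²/58.4509 = 0.9498
  (75 − 57.9942)²/57.9942 = 4.9867
χ² = 1.9308 + 9.7209 + 0.7982 + 4.1909 + 2.2974 + 11.5667 + 0.9498 + 4.9867 = 36.441

36.441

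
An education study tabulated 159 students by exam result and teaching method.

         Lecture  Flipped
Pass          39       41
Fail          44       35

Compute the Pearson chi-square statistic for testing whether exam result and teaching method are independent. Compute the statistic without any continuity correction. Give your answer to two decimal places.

Row totals: 80, 79. Column totals: 83, 76. Grand total N = 159.
Expected counts (row total × column total / N):
  Pass, Lecture: 80×83/159 = 41.761
  Pass, Flipped: 80×76/159 = 38.239
  Fail, Lecture: 79×83/159 = 41.239
  Fail, Flipped: 79×76/159 = 37.761
Contributions (O − E)²/E:
  (39 − 41.761)²/41.761 = 0.1825
  (41 − 38.239)²/38.239 = 0.1994
  (44 − 41.239)²/41.239 = 0.1849
  (35 − 37.761)²/37.761 = 0.2019
χ² = 0.1825 + 0.1994 + 0.1849 + 0.2019 = 0.77

0.77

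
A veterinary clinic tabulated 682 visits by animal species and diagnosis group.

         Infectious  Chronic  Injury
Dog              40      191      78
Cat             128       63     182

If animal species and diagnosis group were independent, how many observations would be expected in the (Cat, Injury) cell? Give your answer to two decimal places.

Row total (Cat) = 373; column total (Injury) = 260; grand total N = 682.
Expected count = (row total × column total) / N = 373 × 260 / 682 = 142.20.

142.20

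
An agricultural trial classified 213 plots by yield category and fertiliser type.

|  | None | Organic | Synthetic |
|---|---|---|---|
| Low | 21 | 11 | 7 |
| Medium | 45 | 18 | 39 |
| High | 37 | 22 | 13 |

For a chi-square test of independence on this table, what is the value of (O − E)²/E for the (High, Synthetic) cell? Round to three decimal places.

Row total (High) = 72; column total (Synthetic) = 59; N = 213.
Expected count E = 72 × 59 / 213 = 19.9437.
Contribution = (O − E)²/E = (13 − 19.9437)² / 19.9437 = 2.418.

2.418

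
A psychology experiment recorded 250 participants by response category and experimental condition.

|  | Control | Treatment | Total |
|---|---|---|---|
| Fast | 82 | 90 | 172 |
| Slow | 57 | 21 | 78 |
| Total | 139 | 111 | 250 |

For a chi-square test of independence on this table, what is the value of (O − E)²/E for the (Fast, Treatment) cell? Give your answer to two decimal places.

2.43

Row total (Fast) = 172; column total (Treatment) = 111; N = 250.
Expected count E = 172 × 111 / 250 = 76.368.
Contribution = (O − E)²/E = (90 − 76.368)² / 76.368 = 2.43.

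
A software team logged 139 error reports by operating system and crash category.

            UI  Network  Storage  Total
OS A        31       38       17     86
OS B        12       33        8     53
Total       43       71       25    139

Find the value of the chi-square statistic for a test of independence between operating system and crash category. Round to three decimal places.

4.401

Grand total N = 139.
Expected counts (row total × column total / N):
  OS A, UI: 86×43/139 = 26.6043
  OS A, Network: 86×71/139 = 43.9281
  OS A, Storage: 86×25/139 = 15.4676
  OS B, UI: 53×43/139 = 16.3957
  OS B, Network: 53×71/139 = 27.0719
  OS B, Storage: 53×25/139 = 9.5324
Contributions (O − E)²/E:
  (31 − 26.6043)²/26.6043 = 0.7263
  (38 − 43.9281)²/43.9281 = 0.8000
  (17 − 15.4676)²/15.4676 = 0.1518
  (12 − 16.3957)²/16.3957 = 1.1785
  (33 − 27.0719)²/27.0719 = 1.2981
  (8 − 9.5324)²/9.5324 = 0.2463
χ² = 0.7263 + 0.8000 + 0.1518 + 1.1785 + 1.2981 + 0.2463 = 4.401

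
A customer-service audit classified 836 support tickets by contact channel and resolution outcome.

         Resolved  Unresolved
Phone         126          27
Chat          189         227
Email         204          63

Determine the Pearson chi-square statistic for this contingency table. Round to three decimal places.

Row totals: 153, 416, 267. Column totals: 519, 317. Grand total N = 836.
Expected counts (row total × column total / N):
  Phone, Resolved: 153×519/836 = 94.9844
  Phone, Unresolved: 153×317/836 = 58.0156
  Chat, Resolved: 416×519/836 = 258.2584
  Chat, Unresolved: 416×317/836 = 157.7416
  Email, Resolved: 267×519/836 = 165.7572
  Email, Unresolved: 267×317/836 = 101.2428
Contributions (O − E)²/E:
  (126 − 94.9844)²/94.9844 = 10.1276
  (27 − 58.0156)²/58.0156 = 16.5812
  (189 − 258.2584)²/258.2584 = 18.5734
  (227 − 157.7416)²/157.7416 = 30.4088
  (204 − 165.7572)²/165.7572 = 8.8232
  (63 − 101.2428)²/101.2428 = 14.4456
χ² = 10.1276 + 16.5812 + 18.5734 + 30.4088 + 8.8232 + 14.4456 = 98.960

98.960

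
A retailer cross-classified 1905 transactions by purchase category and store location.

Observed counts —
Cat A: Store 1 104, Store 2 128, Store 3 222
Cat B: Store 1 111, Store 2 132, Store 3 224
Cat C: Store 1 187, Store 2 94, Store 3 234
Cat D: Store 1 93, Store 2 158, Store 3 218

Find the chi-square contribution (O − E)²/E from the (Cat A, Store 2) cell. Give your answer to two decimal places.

Row total (Cat A) = 454; column total (Store 2) = 512; N = 1905.
Expected count E = 454 × 512 / 1905 = 122.020.
Contribution = (O − E)²/E = (128 − 122.020)² / 122.020 = 0.29.

0.29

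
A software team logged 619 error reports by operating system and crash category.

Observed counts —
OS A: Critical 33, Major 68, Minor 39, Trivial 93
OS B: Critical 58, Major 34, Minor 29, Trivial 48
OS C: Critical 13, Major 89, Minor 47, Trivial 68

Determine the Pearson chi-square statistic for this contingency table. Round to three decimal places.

66.855

Row totals: 233, 169, 217. Column totals: 104, 191, 115, 209. Grand total N = 619.
Expected counts (row total × column total / N):
  OS A, Critical: 233×104/619 = 39.14701
  OS A, Major: 233×191/619 = 71.89499
  OS A, Minor: 233×115/619 = 43.28756
  OS A, Trivial: 233×209/619 = 78.67044
  OS B, Critical: 169×104/619 = 28.39418
  OS B, Major: 169×191/619 = 52.14701
  OS B, Minor: 169×115/619 = 31.39742
  OS B, Trivial: 169×209/619 = 57.06139
  OS C, Critical: 217×104/619 = 36.45880
  OS C, Major: 217×191/619 = 66.95800
  OS C, Minor: 217×115/619 = 40.31502
  OS C, Trivial: 217×209/619 = 73.26817
Contributions (O − E)²/E:
  (33 − 39.14701)²/39.14701 = 0.9652
  (68 − 71.89499)²/71.89499 = 0.2110
  (39 − 43.28756)²/43.28756 = 0.4247
  (93 − 78.67044)²/78.67044 = 2.6101
  (58 − 28.39418)²/28.39418 = 30.8692
  (34 − 52.14701)²/52.14701 = 6.3151
  (29 − 31.39742)²/31.39742 = 0.1831
  (48 − 57.06139)²/57.06139 = 1.4390
  (13 − 36.45880)²/36.45880 = 15.0942
  (89 − 66.95800)²/66.95800 = 7.2560
  (47 − 40.31502)²/40.31502 = 1.1085
  (68 − 73.26817)²/73.26817 = 0.3788
χ² = 0.9652 + 0.2110 + 0.4247 + 2.6101 + 30.8692 + 6.3151 + 0.1831 + 1.4390 + 15.0942 + 7.2560 + 1.1085 + 0.3788 = 66.855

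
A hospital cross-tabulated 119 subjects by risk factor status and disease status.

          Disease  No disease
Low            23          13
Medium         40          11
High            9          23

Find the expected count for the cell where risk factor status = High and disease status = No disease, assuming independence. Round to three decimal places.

Row total (High) = 32; column total (No disease) = 47; grand total N = 119.
Expected count = (row total × column total) / N = 32 × 47 / 119 = 12.639.

12.639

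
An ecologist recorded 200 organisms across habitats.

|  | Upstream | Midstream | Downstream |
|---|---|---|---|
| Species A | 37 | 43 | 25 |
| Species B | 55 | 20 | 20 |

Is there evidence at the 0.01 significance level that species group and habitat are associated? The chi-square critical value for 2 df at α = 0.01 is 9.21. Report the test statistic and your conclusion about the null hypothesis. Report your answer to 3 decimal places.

Row totals: 105, 95. Column totals: 92, 63, 45. Grand total N = 200.
Expected counts (row total × column total / N):
  Species A, Upstream: 105×92/200 = 48.3000
  Species A, Midstream: 105×63/200 = 33.0750
  Species A, Downstream: 105×45/200 = 23.6250
  Species B, Upstream: 95×92/200 = 43.7000
  Species B, Midstream: 95×63/200 = 29.9250
  Species B, Downstream: 95×45/200 = 21.3750
Contributions (O − E)²/E:
  (37 − 48.3000)²/48.3000 = 2.6437
  (43 − 33.0750)²/33.0750 = 2.9783
  (25 − 23.6250)²/23.6250 = 0.0800
  (55 − 43.7000)²/43.7000 = 2.9220
  (20 − 29.9250)²/29.9250 = 3.2918
  (20 − 21.3750)²/21.3750 = 0.0885
χ² = 2.6437 + 2.9783 + 0.0800 + 2.9220 + 3.2918 + 0.0885 = 12.004
df = (2−1)(3−1) = 2. Since 12.004 > 9.21, reject the null hypothesis of independence at α = 0.01.

12.004; reject H₀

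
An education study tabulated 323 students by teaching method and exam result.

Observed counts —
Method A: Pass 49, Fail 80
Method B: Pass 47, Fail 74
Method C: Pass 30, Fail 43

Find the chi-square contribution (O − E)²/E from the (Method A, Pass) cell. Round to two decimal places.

0.03

Row total (Method A) = 129; column total (Pass) = 126; N = 323.
Expected count E = 129 × 126 / 323 = 50.322.
Contribution = (O − E)²/E = (49 − 50.322)² / 50.322 = 0.03.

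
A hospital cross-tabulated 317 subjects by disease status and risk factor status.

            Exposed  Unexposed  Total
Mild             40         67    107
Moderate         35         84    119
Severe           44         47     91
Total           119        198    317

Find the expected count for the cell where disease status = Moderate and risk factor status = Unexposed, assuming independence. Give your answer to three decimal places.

Row total (Moderate) = 119; column total (Unexposed) = 198; grand total N = 317.
Expected count = (row total × column total) / N = 119 × 198 / 317 = 74.328.

74.328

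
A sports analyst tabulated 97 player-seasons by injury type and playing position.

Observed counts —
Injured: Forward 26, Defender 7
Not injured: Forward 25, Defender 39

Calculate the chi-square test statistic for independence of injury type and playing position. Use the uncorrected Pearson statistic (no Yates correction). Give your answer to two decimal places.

13.78

Row totals: 33, 64. Column totals: 51, 46. Grand total N = 97.
Expected counts (row total × column total / N):
  Injured, Forward: 33×51/97 = 17.351
  Injured, Defender: 33×46/97 = 15.649
  Not injured, Forward: 64×51/97 = 33.649
  Not injured, Defender: 64×46/97 = 30.351
Contributions (O − E)²/E:
  (26 − 17.351)²/17.351 = 4.3113
  (7 − 15.649)²/15.649 = 4.7802
  (25 − 33.649)²/33.649 = 2.2231
  (39 − 30.351)²/30.351 = 2.4647
χ² = 4.3113 + 4.7802 + 2.2231 + 2.4647 = 13.78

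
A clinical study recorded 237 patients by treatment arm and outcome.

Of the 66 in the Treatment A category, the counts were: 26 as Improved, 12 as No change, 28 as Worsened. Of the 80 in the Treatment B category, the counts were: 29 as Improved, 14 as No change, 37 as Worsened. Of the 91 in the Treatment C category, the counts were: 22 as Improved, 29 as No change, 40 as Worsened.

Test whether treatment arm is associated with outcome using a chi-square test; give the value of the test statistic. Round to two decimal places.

Row totals: 66, 80, 91. Column totals: 77, 55, 105. Grand total N = 237.
Expected counts (row total × column total / N):
  Treatment A, Improved: 66×77/237 = 21.443
  Treatment A, No change: 66×55/237 = 15.316
  Treatment A, Worsened: 66×105/237 = 29.241
  Treatment B, Improved: 80×77/237 = 25.992
  Treatment B, No change: 80×55/237 = 18.565
  Treatment B, Worsened: 80×105/237 = 35.443
  Treatment C, Improved: 91×77/237 = 29.565
  Treatment C, No change: 91×55/237 = 21.118
  Treatment C, Worsened: 91×105/237 = 40.316
Contributions (O − E)²/E:
  (26 − 21.443)²/21.443 = 0.9684
  (12 − 15.316)²/15.316 = 0.7179
  (28 − 29.241)²/29.241 = 0.0527
  (29 − 25.992)²/25.992 = 0.3481
  (14 − 18.565)²/18.565 = 1.1225
  (37 − 35.443)²/35.443 = 0.0684
  (22 − 29.565)²/29.565 = 1.9357
  (29 − 21.118)²/21.118 = 2.9418
  (40 − 40.316)²/40.316 = 0.0025
χ² = 0.9684 + 0.7179 + 0.0527 + 0.3481 + 1.1225 + 0.0684 + 1.9357 + 2.9418 + 0.0025 = 8.16

8.16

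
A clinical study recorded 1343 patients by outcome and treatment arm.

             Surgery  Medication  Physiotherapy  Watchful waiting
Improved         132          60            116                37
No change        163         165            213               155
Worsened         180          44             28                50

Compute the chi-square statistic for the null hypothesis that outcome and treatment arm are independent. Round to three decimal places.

Row totals: 345, 696, 302. Column totals: 475, 269, 357, 242. Grand total N = 1343.
Expected counts (row total × column total / N):
  Improved, Surgery: 345×475/1343 = 122.02159
  Improved, Medication: 345×269/1343 = 69.10276
  Improved, Physiotherapy: 345×357/1343 = 91.70886
  Improved, Watchful waiting: 345×242/1343 = 62.16679
  No change, Surgery: 696×475/1343 = 246.16530
  No change, Medication: 696×269/1343 = 139.40730
  No change, Physiotherapy: 696×357/1343 = 185.01266
  No change, Watchful waiting: 696×242/1343 = 125.41474
  Worsened, Surgery: 302×475/1343 = 106.81310
  Worsened, Medication: 302×269/1343 = 60.48995
  Worsened, Physiotherapy: 302×357/1343 = 80.27848
  Worsened, Watchful waiting: 302×242/1343 = 54.41847
Contributions (O − E)²/E:
  (132 − 122.02159)²/122.02159 = 0.8160
  (60 − 69.10276)²/69.10276 = 1.1991
  (116 − 91.70886)²/91.70886 = 6.4341
  (37 − 62.16679)²/62.16679 = 10.1882
  (163 − 246.16530)²/246.16530 = 28.0968
  (165 − 139.40730)²/139.40730 = 4.6984
  (213 − 185.01266)²/185.01266 = 4.2337
  (155 − 125.41474)²/125.41474 = 6.9791
  (180 − 106.81310)²/106.81310 = 50.1467
  (44 − 60.48995)²/60.48995 = 4.4953
  (28 − 80.27848)²/80.27848 = 34.0445
  (50 − 54.41847)²/54.41847 = 0.3588
χ² = 0.8160 + 1.1991 + 6.4341 + 10.1882 + 28.0968 + 4.6984 + 4.2337 + 6.9791 + 50.1467 + 4.4953 + 34.0445 + 0.3588 = 151.691

151.691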